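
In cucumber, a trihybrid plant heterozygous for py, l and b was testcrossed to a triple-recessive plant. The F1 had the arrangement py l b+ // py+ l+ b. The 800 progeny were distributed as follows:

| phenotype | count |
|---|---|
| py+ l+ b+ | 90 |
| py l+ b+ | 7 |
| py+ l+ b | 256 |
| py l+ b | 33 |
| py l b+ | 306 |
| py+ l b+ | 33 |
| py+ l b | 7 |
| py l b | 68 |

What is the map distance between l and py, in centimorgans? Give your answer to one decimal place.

10.0 centimorgans

The two rarest classes, py l+ b+ and py+ l b, are the double crossovers. Comparing them with the parentals, only the l allele has switched, so l is the middle locus and the order is py – l – b.
Crossovers in the py–l interval produce the single-crossover classes py+ l b+ and py l+ b (33 + 33 = 66) plus the double crossovers (14).
RF(py–l) = (66 + 14) / 800 = 80/800 = 0.1000 → 10.0 centimorgans.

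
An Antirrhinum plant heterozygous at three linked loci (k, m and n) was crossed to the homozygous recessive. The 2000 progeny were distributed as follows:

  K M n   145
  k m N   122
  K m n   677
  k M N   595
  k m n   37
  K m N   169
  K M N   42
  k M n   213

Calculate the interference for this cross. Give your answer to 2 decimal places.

The two most frequent reciprocal classes, k M N and K m n, are the parental types, so the F1 was k M N / K m n.
The two rarest classes, K M N and k m n, are the double crossovers. Comparing them with the parentals, only the k allele has switched, so k is the middle locus and the order is m – k – n.
m–k: (267 + 79)/2000 = 0.1730; k–n: (382 + 79)/2000 = 0.2305.
Expected DCO frequency = 0.1730 × 0.2305 ≈ 0.03988; observed = 79/2000 ≈ 0.03950.
Coefficient of coincidence = 0.03950/0.03988 ≈ 0.99; interference = 1 − 0.99 = 0.01.

0.01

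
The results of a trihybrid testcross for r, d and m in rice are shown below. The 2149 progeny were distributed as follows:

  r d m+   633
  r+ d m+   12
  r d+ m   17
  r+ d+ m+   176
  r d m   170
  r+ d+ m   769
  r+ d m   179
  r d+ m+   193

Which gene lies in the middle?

The two most frequent reciprocal classes, r d m+ and r+ d+ m, are the parental types, so the F1 was r d m+ / r+ d+ m.
The two rarest classes, r+ d m+ and r d+ m, are the double crossovers. Comparing them with the parentals, only the r allele has switched, so r is the middle locus and the order is m – r – d.

r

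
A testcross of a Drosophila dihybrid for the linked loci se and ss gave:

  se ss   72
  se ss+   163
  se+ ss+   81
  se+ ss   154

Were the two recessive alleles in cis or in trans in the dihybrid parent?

The two most frequent classes are se+ ss (154) and se ss+ (163); these are the parental (non-recombinant) types.
So the F1 carried se+ ss on one chromosome and se ss+ on the other — the recessive alleles are on opposite chromosomes (trans / repulsion).

trans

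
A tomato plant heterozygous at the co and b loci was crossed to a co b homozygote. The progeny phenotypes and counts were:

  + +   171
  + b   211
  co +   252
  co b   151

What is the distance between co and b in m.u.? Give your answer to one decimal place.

41.0 m.u.

The two most frequent classes, + b (211) and co + (252), are the parental types, so the F1 was + b / co +.
The recombinant classes are + + and co b: 171 + 151 = 322.
Recombination frequency = 322/785 = 0.4102 ≈ 41.0%, i.e. 41.0 m.u.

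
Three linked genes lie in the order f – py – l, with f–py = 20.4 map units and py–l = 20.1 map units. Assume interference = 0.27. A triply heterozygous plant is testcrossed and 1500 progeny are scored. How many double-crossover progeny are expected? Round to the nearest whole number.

45

Map distances give recombination frequencies of 0.204 and 0.201 for the two intervals.
With interference 0.27 (so coincidence = 0.73), expected double-crossover frequency = 0.204 × 0.201 × 0.73 = 0.02993.
Expected number = 0.02993 × 1500 = 44.90 ≈ 45.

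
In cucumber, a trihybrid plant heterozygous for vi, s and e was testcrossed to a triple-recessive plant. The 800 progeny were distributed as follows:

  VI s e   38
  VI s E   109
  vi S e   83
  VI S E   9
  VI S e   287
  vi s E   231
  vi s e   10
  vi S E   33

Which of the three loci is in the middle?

The two most frequent reciprocal classes, vi s E and VI S e, are the parental types, so the F1 was vi s E / VI S e.
The two rarest classes, vi s e and VI S E, are the double crossovers. Comparing them with the parentals, only the e allele has switched, so e is the middle locus and the order is s – e – vi.

e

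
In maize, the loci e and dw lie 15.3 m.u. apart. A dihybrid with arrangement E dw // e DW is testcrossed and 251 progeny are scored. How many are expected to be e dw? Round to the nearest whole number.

A map distance of 15.3 m.u. corresponds to a recombination frequency of 0.153.
The F1 is E dw / e DW, so e dw is a recombinant gamete class with expected frequency r/2 = 0.153/2 = 0.0765.
Expected number = 0.0765 × 251 = 19.20 ≈ 19.

19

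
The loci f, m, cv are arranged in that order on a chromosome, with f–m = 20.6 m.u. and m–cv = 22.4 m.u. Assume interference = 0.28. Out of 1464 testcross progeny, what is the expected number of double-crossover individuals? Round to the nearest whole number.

Map distances give recombination frequencies of 0.206 and 0.224 for the two intervals.
With interference 0.28 (so coincidence = 0.72), expected double-crossover frequency = 0.206 × 0.224 × 0.72 = 0.03322.
Expected number = 0.03322 × 1464 = 48.64 ≈ 49.

49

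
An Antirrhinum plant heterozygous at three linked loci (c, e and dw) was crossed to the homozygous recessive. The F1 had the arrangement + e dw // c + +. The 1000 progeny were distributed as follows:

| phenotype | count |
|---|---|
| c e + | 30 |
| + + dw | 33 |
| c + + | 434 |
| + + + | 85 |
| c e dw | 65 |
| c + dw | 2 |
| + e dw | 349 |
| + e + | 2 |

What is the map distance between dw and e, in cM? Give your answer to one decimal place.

The two rarest classes, + e + and c + dw, are the double crossovers. Comparing them with the parentals, only the dw allele has switched, so dw is the middle locus and the order is e – dw – c.
Crossovers in the e–dw interval produce the single-crossover classes + + dw and c e + (33 + 30 = 63) plus the double crossovers (4).
RF(e–dw) = (63 + 4) / 1000 = 67/1000 = 0.0670 → 6.7 cM.

6.7 cM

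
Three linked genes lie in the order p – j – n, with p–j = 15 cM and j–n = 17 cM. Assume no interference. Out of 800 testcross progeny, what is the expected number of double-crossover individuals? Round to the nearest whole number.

Map distances give recombination frequencies of 0.150 and 0.170 for the two intervals.
With no interference, expected double-crossover frequency = 0.150 × 0.170 = 0.02550.
Expected number = 0.02550 × 800 = 20.40 ≈ 20.

20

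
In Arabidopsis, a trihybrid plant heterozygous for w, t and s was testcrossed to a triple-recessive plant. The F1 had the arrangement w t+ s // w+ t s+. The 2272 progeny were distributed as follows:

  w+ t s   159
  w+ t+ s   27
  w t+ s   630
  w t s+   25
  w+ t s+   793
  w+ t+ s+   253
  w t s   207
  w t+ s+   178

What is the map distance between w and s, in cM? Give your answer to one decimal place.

The two rarest classes, w+ t+ s and w t s+, are the double crossovers. Comparing them with the parentals, only the w allele has switched, so w is the middle locus and the order is s – w – t.
Crossovers in the s–w interval produce the single-crossover classes w t+ s+ and w+ t s (178 + 159 = 337) plus the double crossovers (52).
RF(s–w) = (337 + 52) / 2272 = 389/2272 = 0.1712 → 17.1 cM.

17.1 cM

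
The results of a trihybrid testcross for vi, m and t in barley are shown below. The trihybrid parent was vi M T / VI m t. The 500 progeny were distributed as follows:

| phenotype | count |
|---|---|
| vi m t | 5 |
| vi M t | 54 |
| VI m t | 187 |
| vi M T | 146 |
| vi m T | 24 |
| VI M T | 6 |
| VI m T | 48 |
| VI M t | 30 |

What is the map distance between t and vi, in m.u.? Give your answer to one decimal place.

22.6 m.u.

The two rarest classes, VI M T and vi m t, are the double crossovers. Comparing them with the parentals, only the vi allele has switched, so vi is the middle locus and the order is m – vi – t.
Crossovers in the vi–t interval produce the single-crossover classes vi M t and VI m T (54 + 48 = 102) plus the double crossovers (11).
RF(vi–t) = (102 + 11) / 500 = 113/500 = 0.2260 → 22.6 m.u.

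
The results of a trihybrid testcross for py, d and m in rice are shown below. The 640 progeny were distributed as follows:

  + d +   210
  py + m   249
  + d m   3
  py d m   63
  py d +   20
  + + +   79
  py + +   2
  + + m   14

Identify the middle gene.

The two most frequent reciprocal classes, + d + and py + m, are the parental types, so the F1 was + d + / py + m.
The two rarest classes, + d m and py + +, are the double crossovers. Comparing them with the parentals, only the m allele has switched, so m is the middle locus and the order is d – m – py.

m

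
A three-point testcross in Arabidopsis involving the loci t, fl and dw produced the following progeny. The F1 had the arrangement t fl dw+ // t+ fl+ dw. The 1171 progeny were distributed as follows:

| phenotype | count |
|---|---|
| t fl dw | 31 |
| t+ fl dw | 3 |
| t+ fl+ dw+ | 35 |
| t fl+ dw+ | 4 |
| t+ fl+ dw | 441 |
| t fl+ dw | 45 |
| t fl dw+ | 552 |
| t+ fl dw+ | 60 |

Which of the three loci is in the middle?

The two rarest classes, t fl+ dw+ and t+ fl dw, are the double crossovers. Comparing them with the parentals, only the fl allele has switched, so fl is the middle locus and the order is dw – fl – t.

fl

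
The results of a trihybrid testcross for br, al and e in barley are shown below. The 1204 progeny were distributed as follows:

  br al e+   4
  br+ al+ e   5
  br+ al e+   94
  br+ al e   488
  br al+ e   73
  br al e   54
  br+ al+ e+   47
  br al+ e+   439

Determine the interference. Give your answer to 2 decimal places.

0.44

The two most frequent reciprocal classes, br+ al e and br al+ e+, are the parental types, so the F1 was br+ al e / br al+ e+.
The two rarest classes, br+ al+ e and br al e+, are the double crossovers. Comparing them with the parentals, only the al allele has switched, so al is the middle locus and the order is e – al – br.
e–al: (167 + 9)/1204 = 0.1462; al–br: (101 + 9)/1204 = 0.0914.
Expected DCO frequency = 0.1462 × 0.0914 ≈ 0.01336; observed = 9/1204 ≈ 0.00748.
Coefficient of coincidence = 0.00748/0.01336 ≈ 0.56; interference = 1 − 0.56 = 0.44.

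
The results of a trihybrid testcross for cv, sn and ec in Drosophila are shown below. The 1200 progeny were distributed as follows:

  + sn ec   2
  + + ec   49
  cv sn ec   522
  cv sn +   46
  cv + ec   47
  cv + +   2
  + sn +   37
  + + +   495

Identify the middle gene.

The two most frequent reciprocal classes, cv sn ec and + + +, are the parental types, so the F1 was cv sn ec / + + +.
The two rarest classes, + sn ec and cv + +, are the double crossovers. Comparing them with the parentals, only the cv allele has switched, so cv is the middle locus and the order is sn – cv – ec.

cv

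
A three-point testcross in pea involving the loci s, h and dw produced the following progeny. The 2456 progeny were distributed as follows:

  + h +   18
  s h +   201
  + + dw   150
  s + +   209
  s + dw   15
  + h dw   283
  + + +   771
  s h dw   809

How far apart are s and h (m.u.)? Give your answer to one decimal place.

The two most frequent reciprocal classes, + + + and s h dw, are the parental types, so the F1 was + + + / s h dw.
The two rarest classes, + h + and s + dw, are the double crossovers. Comparing them with the parentals, only the h allele has switched, so h is the middle locus and the order is dw – h – s.
Crossovers in the h–s interval produce the single-crossover classes s + + and + h dw (209 + 283 = 492) plus the double crossovers (33).
RF(h–s) = (492 + 33) / 2456 = 525/2456 = 0.2138 → 21.4 m.u.

21.4 m.u.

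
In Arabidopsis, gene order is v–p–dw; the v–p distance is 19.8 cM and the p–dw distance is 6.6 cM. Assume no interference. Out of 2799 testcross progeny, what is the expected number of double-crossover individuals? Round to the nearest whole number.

Map distances give recombination frequencies of 0.198 and 0.066 for the two intervals.
With no interference, expected double-crossover frequency = 0.198 × 0.066 = 0.01307.
Expected number = 0.01307 × 2799 = 36.58 ≈ 37.

37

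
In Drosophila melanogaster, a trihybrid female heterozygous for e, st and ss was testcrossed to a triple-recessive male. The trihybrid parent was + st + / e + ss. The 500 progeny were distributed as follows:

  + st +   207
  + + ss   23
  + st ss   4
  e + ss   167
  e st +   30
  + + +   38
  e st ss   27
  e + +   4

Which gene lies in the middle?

ss

The two rarest classes, + st ss and e + +, are the double crossovers. Comparing them with the parentals, only the ss allele has switched, so ss is the middle locus and the order is e – ss – st.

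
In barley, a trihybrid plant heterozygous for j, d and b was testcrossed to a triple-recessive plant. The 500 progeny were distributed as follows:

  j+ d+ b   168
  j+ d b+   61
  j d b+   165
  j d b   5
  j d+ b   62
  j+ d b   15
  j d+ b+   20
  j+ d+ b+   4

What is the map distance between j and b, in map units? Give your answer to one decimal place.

26.4 map units

The two most frequent reciprocal classes, j+ d+ b and j d b+, are the parental types, so the F1 was j+ d+ b / j d b+.
The two rarest classes, j+ d+ b+ and j d b, are the double crossovers. Comparing them with the parentals, only the b allele has switched, so b is the middle locus and the order is j – b – d.
Crossovers in the j–b interval produce the single-crossover classes j d+ b and j+ d b+ (62 + 61 = 123) plus the double crossovers (9).
RF(j–b) = (123 + 9) / 500 = 132/500 = 0.2640 → 26.4 map units.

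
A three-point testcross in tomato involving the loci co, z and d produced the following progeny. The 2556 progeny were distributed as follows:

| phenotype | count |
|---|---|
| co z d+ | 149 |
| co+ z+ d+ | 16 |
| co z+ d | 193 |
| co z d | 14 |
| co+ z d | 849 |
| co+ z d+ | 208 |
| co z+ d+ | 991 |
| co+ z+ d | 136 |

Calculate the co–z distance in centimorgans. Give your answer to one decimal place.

The two most frequent reciprocal classes, co z+ d+ and co+ z d, are the parental types, so the F1 was co z+ d+ / co+ z d.
The two rarest classes, co+ z+ d+ and co z d, are the double crossovers. Comparing them with the parentals, only the co allele has switched, so co is the middle locus and the order is z – co – d.
Crossovers in the z–co interval produce the single-crossover classes co z d+ and co+ z+ d (149 + 136 = 285) plus the double crossovers (30).
RF(z–co) = (285 + 30) / 2556 = 315/2556 = 0.1232 → 12.3 centimorgans.

12.3 centimorgans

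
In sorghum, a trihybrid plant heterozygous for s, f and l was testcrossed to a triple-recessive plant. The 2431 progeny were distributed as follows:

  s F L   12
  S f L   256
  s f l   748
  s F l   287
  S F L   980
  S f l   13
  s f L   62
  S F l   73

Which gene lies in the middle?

The two most frequent reciprocal classes, s f l and S F L, are the parental types, so the F1 was s f l / S F L.
The two rarest classes, S f l and s F L, are the double crossovers. Comparing them with the parentals, only the s allele has switched, so s is the middle locus and the order is f – s – l.

s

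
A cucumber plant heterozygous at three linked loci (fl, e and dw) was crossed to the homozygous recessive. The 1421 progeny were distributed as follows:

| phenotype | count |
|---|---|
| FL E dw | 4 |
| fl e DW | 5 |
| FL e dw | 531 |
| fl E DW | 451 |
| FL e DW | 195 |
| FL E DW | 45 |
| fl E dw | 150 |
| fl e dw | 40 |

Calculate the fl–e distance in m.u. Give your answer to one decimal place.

6.6 m.u.

The two most frequent reciprocal classes, fl E DW and FL e dw, are the parental types, so the F1 was fl E DW / FL e dw.
The two rarest classes, fl e DW and FL E dw, are the double crossovers. Comparing them with the parentals, only the e allele has switched, so e is the middle locus and the order is fl – e – dw.
Crossovers in the fl–e interval produce the single-crossover classes FL E DW and fl e dw (45 + 40 = 85) plus the double crossovers (9).
RF(fl–e) = (85 + 9) / 1421 = 94/1421 = 0.0662 → 6.6 m.u.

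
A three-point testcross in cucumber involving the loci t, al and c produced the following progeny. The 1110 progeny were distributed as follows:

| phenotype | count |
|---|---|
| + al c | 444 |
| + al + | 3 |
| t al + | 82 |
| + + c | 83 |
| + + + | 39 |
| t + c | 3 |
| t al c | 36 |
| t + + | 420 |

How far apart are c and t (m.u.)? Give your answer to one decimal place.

7.3 m.u.

The two most frequent reciprocal classes, t + + and + al c, are the parental types, so the F1 was t + + / + al c.
The two rarest classes, t + c and + al +, are the double crossovers. Comparing them with the parentals, only the c allele has switched, so c is the middle locus and the order is t – c – al.
Crossovers in the t–c interval produce the single-crossover classes + + + and t al c (39 + 36 = 75) plus the double crossovers (6).
RF(t–c) = (75 + 6) / 1110 = 81/1110 = 0.0730 → 7.3 m.u.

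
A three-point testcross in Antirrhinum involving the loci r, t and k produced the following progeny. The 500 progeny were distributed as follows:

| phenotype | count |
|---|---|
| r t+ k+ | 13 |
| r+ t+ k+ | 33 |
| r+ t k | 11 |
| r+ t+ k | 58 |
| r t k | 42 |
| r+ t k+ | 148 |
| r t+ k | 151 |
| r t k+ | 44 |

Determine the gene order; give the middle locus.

k

The two most frequent reciprocal classes, r+ t k+ and r t+ k, are the parental types, so the F1 was r+ t k+ / r t+ k.
The two rarest classes, r+ t k and r t+ k+, are the double crossovers. Comparing them with the parentals, only the k allele has switched, so k is the middle locus and the order is r – k – t.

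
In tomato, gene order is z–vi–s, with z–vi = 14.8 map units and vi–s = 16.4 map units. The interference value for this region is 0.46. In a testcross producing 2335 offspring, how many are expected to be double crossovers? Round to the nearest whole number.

Map distances give recombination frequencies of 0.148 and 0.164 for the two intervals.
With interference 0.46 (so coincidence = 0.54), expected double-crossover frequency = 0.148 × 0.164 × 0.54 = 0.01311.
Expected number = 0.01311 × 2335 = 30.60 ≈ 31.

31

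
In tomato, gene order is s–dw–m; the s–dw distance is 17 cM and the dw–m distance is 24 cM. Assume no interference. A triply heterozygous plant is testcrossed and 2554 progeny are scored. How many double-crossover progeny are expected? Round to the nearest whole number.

Map distances give recombination frequencies of 0.170 and 0.240 for the two intervals.
With no interference, expected double-crossover frequency = 0.170 × 0.240 = 0.04080.
Expected number = 0.04080 × 2554 = 104.20 ≈ 104.

104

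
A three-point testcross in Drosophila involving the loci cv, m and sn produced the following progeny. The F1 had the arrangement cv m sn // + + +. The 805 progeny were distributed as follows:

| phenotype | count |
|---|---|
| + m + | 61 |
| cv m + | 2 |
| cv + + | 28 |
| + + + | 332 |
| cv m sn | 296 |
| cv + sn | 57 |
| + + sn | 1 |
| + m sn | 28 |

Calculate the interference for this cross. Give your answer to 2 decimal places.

0.66

The two rarest classes, cv m + and + + sn, are the double crossovers. Comparing them with the parentals, only the sn allele has switched, so sn is the middle locus and the order is cv – sn – m.
cv–sn: (56 + 3)/805 = 0.0733; sn–m: (118 + 3)/805 = 0.1503.
Expected DCO frequency = 0.0733 × 0.1503 ≈ 0.01102; observed = 3/805 ≈ 0.00373.
Coefficient of coincidence = 0.00373/0.01102 ≈ 0.34; interference = 1 − 0.34 = 0.66.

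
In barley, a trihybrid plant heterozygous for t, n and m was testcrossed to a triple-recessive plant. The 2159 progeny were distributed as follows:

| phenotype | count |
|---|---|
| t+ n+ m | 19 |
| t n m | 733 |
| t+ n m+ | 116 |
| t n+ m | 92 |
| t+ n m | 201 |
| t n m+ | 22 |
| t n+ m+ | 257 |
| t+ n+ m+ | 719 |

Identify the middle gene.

m

The two most frequent reciprocal classes, t n m and t+ n+ m+, are the parental types, so the F1 was t n m / t+ n+ m+.
The two rarest classes, t n m+ and t+ n+ m, are the double crossovers. Comparing them with the parentals, only the m allele has switched, so m is the middle locus and the order is n – m – t.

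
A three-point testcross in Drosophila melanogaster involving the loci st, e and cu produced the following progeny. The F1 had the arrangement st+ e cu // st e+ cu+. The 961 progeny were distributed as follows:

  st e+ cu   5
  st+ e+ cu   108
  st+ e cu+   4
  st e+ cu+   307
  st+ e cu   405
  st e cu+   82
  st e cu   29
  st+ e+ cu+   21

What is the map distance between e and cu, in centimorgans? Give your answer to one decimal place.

The two rarest classes, st+ e cu+ and st e+ cu, are the double crossovers. Comparing them with the parentals, only the cu allele has switched, so cu is the middle locus and the order is st – cu – e.
Crossovers in the cu–e interval produce the single-crossover classes st+ e+ cu and st e cu+ (108 + 82 = 190) plus the double crossovers (9).
RF(cu–e) = (190 + 9) / 961 = 199/961 = 0.2071 → 20.7 centimorgans.

20.7 centimorgans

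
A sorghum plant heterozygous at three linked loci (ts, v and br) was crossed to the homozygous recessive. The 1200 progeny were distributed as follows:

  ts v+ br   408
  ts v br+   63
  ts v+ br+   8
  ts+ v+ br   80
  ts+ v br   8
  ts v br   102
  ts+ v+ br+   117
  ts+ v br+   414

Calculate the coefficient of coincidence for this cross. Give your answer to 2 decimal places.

The two most frequent reciprocal classes, ts+ v br+ and ts v+ br, are the parental types, so the F1 was ts+ v br+ / ts v+ br.
The two rarest classes, ts+ v br and ts v+ br+, are the double crossovers. Comparing them with the parentals, only the br allele has switched, so br is the middle locus and the order is v – br – ts.
v–br: (219 + 16)/1200 = 0.1958; br–ts: (143 + 16)/1200 = 0.1325.
Expected DCO frequency = 0.1958 × 0.1325 ≈ 0.02594; observed = 16/1200 ≈ 0.01333.
Coefficient of coincidence = 0.01333/0.02594 ≈ 0.51.

0.51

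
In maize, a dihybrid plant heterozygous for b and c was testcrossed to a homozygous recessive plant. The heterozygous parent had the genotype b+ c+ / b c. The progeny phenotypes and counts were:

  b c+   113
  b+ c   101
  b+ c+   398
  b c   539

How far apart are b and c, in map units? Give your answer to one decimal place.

The recombinant classes are b+ c and b c+: 101 + 113 = 214.
Recombination frequency = 214/1151 = 0.1859 ≈ 18.6%, i.e. 18.6 map units.

18.6 map units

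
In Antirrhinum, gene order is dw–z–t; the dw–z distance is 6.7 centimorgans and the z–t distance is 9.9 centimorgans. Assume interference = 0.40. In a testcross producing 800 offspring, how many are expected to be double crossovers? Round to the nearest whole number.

3

Map distances give recombination frequencies of 0.067 and 0.099 for the two intervals.
With interference 0.40 (so coincidence = 0.60), expected double-crossover frequency = 0.067 × 0.099 × 0.60 = 0.00398.
Expected number = 0.00398 × 800 = 3.18 ≈ 3.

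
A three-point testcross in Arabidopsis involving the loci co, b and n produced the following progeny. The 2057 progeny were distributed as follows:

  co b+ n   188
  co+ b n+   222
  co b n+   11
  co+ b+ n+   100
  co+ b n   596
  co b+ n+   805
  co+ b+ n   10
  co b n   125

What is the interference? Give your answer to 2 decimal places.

The two most frequent reciprocal classes, co b+ n+ and co+ b n, are the parental types, so the F1 was co b+ n+ / co+ b n.
The two rarest classes, co b n+ and co+ b+ n, are the double crossovers. Comparing them with the parentals, only the b allele has switched, so b is the middle locus and the order is co – b – n.
co–b: (225 + 21)/2057 = 0.1196; b–n: (410 + 21)/2057 = 0.2095.
Expected DCO frequency = 0.1196 × 0.2095 ≈ 0.02506; observed = 21/2057 ≈ 0.01021.
Coefficient of coincidence = 0.01021/0.02506 ≈ 0.41; interference = 1 − 0.41 = 0.59.

0.59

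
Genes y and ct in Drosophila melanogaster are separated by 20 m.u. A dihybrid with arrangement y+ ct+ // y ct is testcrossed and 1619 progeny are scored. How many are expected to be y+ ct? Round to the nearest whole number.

A map distance of 20 m.u. corresponds to a recombination frequency of 0.200.
The F1 is y+ ct+ / y ct, so y+ ct is a recombinant gamete class with expected frequency r/2 = 0.200/2 = 0.1000.
Expected number = 0.1000 × 1619 = 161.90 ≈ 162.

162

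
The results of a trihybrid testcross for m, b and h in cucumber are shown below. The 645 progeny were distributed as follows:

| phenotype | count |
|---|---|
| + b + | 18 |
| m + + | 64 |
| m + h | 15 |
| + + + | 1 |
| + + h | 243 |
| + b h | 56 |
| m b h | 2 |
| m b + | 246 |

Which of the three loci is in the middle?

The two most frequent reciprocal classes, + + h and m b +, are the parental types, so the F1 was + + h / m b +.
The two rarest classes, + + + and m b h, are the double crossovers. Comparing them with the parentals, only the h allele has switched, so h is the middle locus and the order is m – h – b.

h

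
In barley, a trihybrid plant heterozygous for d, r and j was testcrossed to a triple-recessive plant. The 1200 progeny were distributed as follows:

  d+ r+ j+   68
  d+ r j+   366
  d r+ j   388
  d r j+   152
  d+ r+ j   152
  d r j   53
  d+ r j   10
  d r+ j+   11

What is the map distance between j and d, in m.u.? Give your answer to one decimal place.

The two most frequent reciprocal classes, d r+ j and d+ r j+, are the parental types, so the F1 was d r+ j / d+ r j+.
The two rarest classes, d r+ j+ and d+ r j, are the double crossovers. Comparing them with the parentals, only the j allele has switched, so j is the middle locus and the order is d – j – r.
Crossovers in the d–j interval produce the single-crossover classes d+ r+ j and d r j+ (152 + 152 = 304) plus the double crossovers (21).
RF(d–j) = (304 + 21) / 1200 = 325/1200 = 0.2708 → 27.1 m.u.

27.1 m.u.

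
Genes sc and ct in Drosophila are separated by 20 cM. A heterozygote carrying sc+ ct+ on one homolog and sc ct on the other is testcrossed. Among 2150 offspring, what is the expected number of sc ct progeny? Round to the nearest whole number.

860

A map distance of 20 cM corresponds to a recombination frequency of 0.200.
The F1 is sc+ ct+ / sc ct, so sc ct is a parental gamete class with expected frequency (1 − r)/2 = 0.800/2 = 0.4000.
Expected number = 0.4000 × 2150 = 860.00 ≈ 860.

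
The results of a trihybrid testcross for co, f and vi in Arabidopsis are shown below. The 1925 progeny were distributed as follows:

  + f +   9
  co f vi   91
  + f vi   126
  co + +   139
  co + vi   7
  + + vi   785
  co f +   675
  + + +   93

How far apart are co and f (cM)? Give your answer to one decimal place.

The two most frequent reciprocal classes, co f + and + + vi, are the parental types, so the F1 was co f + / + + vi.
The two rarest classes, + f + and co + vi, are the double crossovers. Comparing them with the parentals, only the co allele has switched, so co is the middle locus and the order is vi – co – f.
Crossovers in the co–f interval produce the single-crossover classes co + + and + f vi (139 + 126 = 265) plus the double crossovers (16).
RF(co–f) = (265 + 16) / 1925 = 281/1925 = 0.1460 → 14.6 cM.

14.6 cM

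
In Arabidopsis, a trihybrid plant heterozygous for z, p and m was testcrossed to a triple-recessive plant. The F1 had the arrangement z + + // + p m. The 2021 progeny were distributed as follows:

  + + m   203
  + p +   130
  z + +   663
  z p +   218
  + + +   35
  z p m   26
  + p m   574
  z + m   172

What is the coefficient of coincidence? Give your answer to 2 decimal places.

The two rarest classes, + + + and z p m, are the double crossovers. Comparing them with the parentals, only the z allele has switched, so z is the middle locus and the order is m – z – p.
m–z: (302 + 61)/2021 = 0.1796; z–p: (421 + 61)/2021 = 0.2385.
Expected DCO frequency = 0.1796 × 0.2385 ≈ 0.04283; observed = 61/2021 ≈ 0.03018.
Coefficient of coincidence = 0.03018/0.04283 ≈ 0.70.

0.70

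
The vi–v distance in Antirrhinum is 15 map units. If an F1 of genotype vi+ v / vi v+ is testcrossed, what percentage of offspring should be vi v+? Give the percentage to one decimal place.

A map distance of 15 map units corresponds to a recombination frequency of 0.150.
The F1 is vi+ v / vi v+, so vi v+ is a parental gamete class with expected frequency (1 − r)/2 = 0.850/2 = 0.4250.
That is 0.4250 = 42.5% of the progeny.

42.5%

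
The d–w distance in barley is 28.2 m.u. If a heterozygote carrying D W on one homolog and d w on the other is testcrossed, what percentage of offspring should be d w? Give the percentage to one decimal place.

35.9%

A map distance of 28.2 m.u. corresponds to a recombination frequency of 0.282.
The F1 is D W / d w, so d w is a parental gamete class with expected frequency (1 − r)/2 = 0.718/2 = 0.3590.
That is 0.3590 = 35.9% of the progeny.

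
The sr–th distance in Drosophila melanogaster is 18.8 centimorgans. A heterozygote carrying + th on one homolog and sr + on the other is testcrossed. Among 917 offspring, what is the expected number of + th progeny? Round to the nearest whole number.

A map distance of 18.8 centimorgans corresponds to a recombination frequency of 0.188.
The F1 is + th / sr +, so + th is a parental gamete class with expected frequency (1 − r)/2 = 0.812/2 = 0.4060.
Expected number = 0.4060 × 917 = 372.30 ≈ 372.

372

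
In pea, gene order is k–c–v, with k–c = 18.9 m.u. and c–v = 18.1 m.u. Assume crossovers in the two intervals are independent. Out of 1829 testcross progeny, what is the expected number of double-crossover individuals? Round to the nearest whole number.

63

Map distances give recombination frequencies of 0.189 and 0.181 for the two intervals.
With no interference, expected double-crossover frequency = 0.189 × 0.181 = 0.03421.
Expected number = 0.03421 × 1829 = 62.57 ≈ 63.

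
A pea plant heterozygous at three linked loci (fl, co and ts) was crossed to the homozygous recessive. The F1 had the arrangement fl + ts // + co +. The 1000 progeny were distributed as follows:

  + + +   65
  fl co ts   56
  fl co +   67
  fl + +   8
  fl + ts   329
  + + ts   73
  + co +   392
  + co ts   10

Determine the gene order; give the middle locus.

ts

The two rarest classes, fl + + and + co ts, are the double crossovers. Comparing them with the parentals, only the ts allele has switched, so ts is the middle locus and the order is co – ts – fl.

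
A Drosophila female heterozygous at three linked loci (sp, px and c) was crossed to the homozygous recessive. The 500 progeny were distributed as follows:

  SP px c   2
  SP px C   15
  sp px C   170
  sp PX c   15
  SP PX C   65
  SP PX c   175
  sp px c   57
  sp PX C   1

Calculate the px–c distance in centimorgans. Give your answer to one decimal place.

The two most frequent reciprocal classes, sp px C and SP PX c, are the parental types, so the F1 was sp px C / SP PX c.
The two rarest classes, sp PX C and SP px c, are the double crossovers. Comparing them with the parentals, only the px allele has switched, so px is the middle locus and the order is sp – px – c.
Crossovers in the px–c interval produce the single-crossover classes sp px c and SP PX C (57 + 65 = 122) plus the double crossovers (3).
RF(px–c) = (122 + 3) / 500 = 125/500 = 0.2500 → 25.0 centimorgans.

25.0 centimorgans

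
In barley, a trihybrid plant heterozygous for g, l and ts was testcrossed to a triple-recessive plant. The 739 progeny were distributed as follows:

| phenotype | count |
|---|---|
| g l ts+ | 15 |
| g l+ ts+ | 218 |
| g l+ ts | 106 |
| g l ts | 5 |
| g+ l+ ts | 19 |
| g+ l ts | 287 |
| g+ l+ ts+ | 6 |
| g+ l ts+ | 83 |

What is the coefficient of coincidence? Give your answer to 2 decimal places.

0.90

The two most frequent reciprocal classes, g l+ ts+ and g+ l ts, are the parental types, so the F1 was g l+ ts+ / g+ l ts.
The two rarest classes, g+ l+ ts+ and g l ts, are the double crossovers. Comparing them with the parentals, only the g allele has switched, so g is the middle locus and the order is ts – g – l.
ts–g: (189 + 11)/739 = 0.2706; g–l: (34 + 11)/739 = 0.0609.
Expected DCO frequency = 0.2706 × 0.0609 ≈ 0.01648; observed = 11/739 ≈ 0.01488.
Coefficient of coincidence = 0.01488/0.01648 ≈ 0.90.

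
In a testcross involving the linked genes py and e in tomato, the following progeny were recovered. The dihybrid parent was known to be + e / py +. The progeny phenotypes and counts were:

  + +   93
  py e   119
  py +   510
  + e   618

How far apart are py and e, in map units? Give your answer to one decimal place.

15.8 map units

The recombinant classes are + + and py e: 93 + 119 = 212.
Recombination frequency = 212/1340 = 0.1582 ≈ 15.8%, i.e. 15.8 map units.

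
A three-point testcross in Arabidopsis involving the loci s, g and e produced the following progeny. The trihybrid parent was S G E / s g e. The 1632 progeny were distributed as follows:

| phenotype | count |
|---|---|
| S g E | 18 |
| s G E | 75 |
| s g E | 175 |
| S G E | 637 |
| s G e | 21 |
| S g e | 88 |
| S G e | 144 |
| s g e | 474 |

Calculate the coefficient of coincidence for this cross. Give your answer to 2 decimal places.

The two rarest classes, S g E and s G e, are the double crossovers. Comparing them with the parentals, only the g allele has switched, so g is the middle locus and the order is s – g – e.
s–g: (163 + 39)/1632 = 0.1238; g–e: (319 + 39)/1632 = 0.2194.
Expected DCO frequency = 0.1238 × 0.2194 ≈ 0.02716; observed = 39/1632 ≈ 0.02390.
Coefficient of coincidence = 0.02390/0.02716 ≈ 0.88.

0.88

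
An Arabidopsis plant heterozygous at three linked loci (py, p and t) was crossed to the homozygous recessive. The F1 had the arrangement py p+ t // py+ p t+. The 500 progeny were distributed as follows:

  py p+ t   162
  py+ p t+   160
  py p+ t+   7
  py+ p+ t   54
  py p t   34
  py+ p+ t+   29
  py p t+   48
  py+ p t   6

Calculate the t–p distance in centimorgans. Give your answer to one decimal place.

The two rarest classes, py p+ t+ and py+ p t, are the double crossovers. Comparing them with the parentals, only the t allele has switched, so t is the middle locus and the order is py – t – p.
Crossovers in the t–p interval produce the single-crossover classes py p t and py+ p+ t+ (34 + 29 = 63) plus the double crossovers (13).
RF(t–p) = (63 + 13) / 500 = 76/500 = 0.1520 → 15.2 centimorgans.

15.2 centimorgans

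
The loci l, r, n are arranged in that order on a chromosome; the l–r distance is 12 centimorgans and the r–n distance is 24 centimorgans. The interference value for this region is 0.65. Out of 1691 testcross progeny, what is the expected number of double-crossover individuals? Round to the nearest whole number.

17

Map distances give recombination frequencies of 0.120 and 0.240 for the two intervals.
With interference 0.65 (so coincidence = 0.35), expected double-crossover frequency = 0.120 × 0.240 × 0.35 = 0.01008.
Expected number = 0.01008 × 1691 = 17.05 ≈ 17.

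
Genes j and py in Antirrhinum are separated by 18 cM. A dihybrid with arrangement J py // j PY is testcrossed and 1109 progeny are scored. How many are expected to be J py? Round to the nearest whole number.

455

A map distance of 18 cM corresponds to a recombination frequency of 0.180.
The F1 is J py / j PY, so J py is a parental gamete class with expected frequency (1 − r)/2 = 0.820/2 = 0.4100.
Expected number = 0.4100 × 1109 = 454.69 ≈ 455.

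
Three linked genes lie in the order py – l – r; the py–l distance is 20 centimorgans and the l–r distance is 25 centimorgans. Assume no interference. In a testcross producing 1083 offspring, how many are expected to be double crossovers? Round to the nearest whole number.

Map distances give recombination frequencies of 0.200 and 0.250 for the two intervals.
With no interference, expected double-crossover frequency = 0.200 × 0.250 = 0.05000.
Expected number = 0.05000 × 1083 = 54.15 ≈ 54.

54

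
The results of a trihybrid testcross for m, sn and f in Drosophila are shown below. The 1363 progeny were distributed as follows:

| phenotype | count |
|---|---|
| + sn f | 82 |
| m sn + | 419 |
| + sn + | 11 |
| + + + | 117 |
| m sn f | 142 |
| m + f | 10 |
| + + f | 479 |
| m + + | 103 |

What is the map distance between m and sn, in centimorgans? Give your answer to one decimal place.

15.1 centimorgans

The two most frequent reciprocal classes, + + f and m sn +, are the parental types, so the F1 was + + f / m sn +.
The two rarest classes, m + f and + sn +, are the double crossovers. Comparing them with the parentals, only the m allele has switched, so m is the middle locus and the order is sn – m – f.
Crossovers in the sn–m interval produce the single-crossover classes + sn f and m + + (82 + 103 = 185) plus the double crossovers (21).
RF(sn–m) = (185 + 21) / 1363 = 206/1363 = 0.1511 → 15.1 centimorgans.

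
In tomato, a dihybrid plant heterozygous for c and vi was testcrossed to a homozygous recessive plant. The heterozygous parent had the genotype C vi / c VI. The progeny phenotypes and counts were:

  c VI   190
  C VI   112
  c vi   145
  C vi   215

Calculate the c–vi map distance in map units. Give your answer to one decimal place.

38.8 map units

The recombinant classes are C VI and c vi: 112 + 145 = 257.
Recombination frequency = 257/662 = 0.3882 ≈ 38.8%, i.e. 38.8 map units.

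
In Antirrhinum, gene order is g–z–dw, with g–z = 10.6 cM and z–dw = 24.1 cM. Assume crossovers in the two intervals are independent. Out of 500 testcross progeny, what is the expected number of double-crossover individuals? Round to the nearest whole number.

Map distances give recombination frequencies of 0.106 and 0.241 for the two intervals.
With no interference, expected double-crossover frequency = 0.106 × 0.241 = 0.02555.
Expected number = 0.02555 × 500 = 12.77 ≈ 13.

13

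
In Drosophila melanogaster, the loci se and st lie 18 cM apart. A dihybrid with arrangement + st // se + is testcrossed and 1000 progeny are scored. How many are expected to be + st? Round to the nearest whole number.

410

A map distance of 18 cM corresponds to a recombination frequency of 0.180.
The F1 is + st / se +, so + st is a parental gamete class with expected frequency (1 − r)/2 = 0.820/2 = 0.4100.
Expected number = 0.4100 × 1000 = 410.00 ≈ 410.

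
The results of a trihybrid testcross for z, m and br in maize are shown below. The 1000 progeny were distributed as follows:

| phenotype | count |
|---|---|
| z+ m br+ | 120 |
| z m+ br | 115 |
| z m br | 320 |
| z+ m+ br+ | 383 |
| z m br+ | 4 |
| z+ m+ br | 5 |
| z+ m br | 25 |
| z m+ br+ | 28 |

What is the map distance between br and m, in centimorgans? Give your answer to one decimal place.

24.4 centimorgans

The two most frequent reciprocal classes, z+ m+ br+ and z m br, are the parental types, so the F1 was z+ m+ br+ / z m br.
The two rarest classes, z+ m+ br and z m br+, are the double crossovers. Comparing them with the parentals, only the br allele has switched, so br is the middle locus and the order is m – br – z.
Crossovers in the m–br interval produce the single-crossover classes z+ m br+ and z m+ br (120 + 115 = 235) plus the double crossovers (9).
RF(m–br) = (235 + 9) / 1000 = 244/1000 = 0.2440 → 24.4 centimorgans.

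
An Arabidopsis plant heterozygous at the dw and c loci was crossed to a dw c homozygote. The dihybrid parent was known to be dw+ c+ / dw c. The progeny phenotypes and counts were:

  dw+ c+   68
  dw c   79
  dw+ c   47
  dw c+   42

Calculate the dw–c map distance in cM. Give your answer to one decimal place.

37.7 cM

The recombinant classes are dw+ c and dw c+: 47 + 42 = 89.
Recombination frequency = 89/236 = 0.3771 ≈ 37.7%, i.e. 37.7 cM.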